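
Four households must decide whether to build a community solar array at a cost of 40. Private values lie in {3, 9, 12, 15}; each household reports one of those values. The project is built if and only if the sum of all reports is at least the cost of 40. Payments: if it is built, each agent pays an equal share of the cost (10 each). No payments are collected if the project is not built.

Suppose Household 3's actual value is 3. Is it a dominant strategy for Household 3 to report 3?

Yes

Check each profile of the others' reports and compare truth against every alternative report.
Others report (3, 15, 15): truth gives 0, best alternative gives -7.
Others report (9, 9, 15): truth gives 0, best alternative gives -7.
Others report (9, 12, 12): truth gives 0, best alternative gives -7.
Others report (9, 12, 15): truth gives 0, best alternative gives -7.
Others report (9, 15, 9): truth gives 0, best alternative gives -7.
Others report (9, 15, 12): truth gives 0, best alternative gives -7.
(Remaining 58 profiles checked similarly; truth is weakly best in each.)
In every case the truthful report is at least as good as any alternative, so it is a dominant strategy.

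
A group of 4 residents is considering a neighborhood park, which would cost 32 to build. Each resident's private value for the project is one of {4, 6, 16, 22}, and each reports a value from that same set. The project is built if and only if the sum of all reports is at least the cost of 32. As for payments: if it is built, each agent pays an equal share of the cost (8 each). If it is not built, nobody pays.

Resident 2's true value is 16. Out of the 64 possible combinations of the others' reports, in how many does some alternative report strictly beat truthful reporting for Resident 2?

4

Others report (4, 4, 4): truth gives 0; report 22 gives 8 > 0. Violating.
Others report (4, 4, 6): truth gives 0; report 22 gives 8 > 0. Violating.
Others report (4, 6, 4): truth gives 0; report 22 gives 8 > 0. Violating.
Others report (6, 4, 4): truth gives 0; report 22 gives 8 > 0. Violating.
Others report (4, 4, 16): truth gives 8; no alternative beats it.
Others report (4, 4, 22): truth gives 8; no alternative beats it.
(Checking all 64 profiles: 4 have a profitable deviation, 60 do not.)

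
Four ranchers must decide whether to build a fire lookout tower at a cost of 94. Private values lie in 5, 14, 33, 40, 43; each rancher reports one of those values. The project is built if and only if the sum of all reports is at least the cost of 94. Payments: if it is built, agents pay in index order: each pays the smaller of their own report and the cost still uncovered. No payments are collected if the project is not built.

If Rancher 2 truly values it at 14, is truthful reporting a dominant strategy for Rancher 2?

Consider the case where Rancher 1 reports 5, Rancher 3 reports 43 and Rancher 4 reports 43.
Truthful report 14: project built, pays 14, utility 14 - 14 = 0.
Report 5 instead: project built, pays 5, utility 14 - 5 = 9.
Since 9 > 0, reporting 5 is strictly better here, so truthful reporting is not dominant.

No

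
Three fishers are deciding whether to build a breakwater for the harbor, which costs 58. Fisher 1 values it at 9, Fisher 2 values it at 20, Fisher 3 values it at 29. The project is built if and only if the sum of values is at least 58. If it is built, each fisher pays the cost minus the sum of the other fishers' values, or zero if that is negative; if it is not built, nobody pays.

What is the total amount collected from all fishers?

Total value 58 ≥ cost 58, so it is built.
Fisher 1: others sum to 49; max(0, 58 - 49) = 9.
Fisher 2: others sum to 38; max(0, 58 - 38) = 20.
Fisher 3: others sum to 29; max(0, 58 - 29) = 29.
Total collected = 9 + 20 + 29 = 58.

58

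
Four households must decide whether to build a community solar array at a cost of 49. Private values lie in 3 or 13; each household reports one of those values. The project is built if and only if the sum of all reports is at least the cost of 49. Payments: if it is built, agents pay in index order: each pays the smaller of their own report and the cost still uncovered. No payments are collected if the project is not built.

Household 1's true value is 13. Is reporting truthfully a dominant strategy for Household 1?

Check each profile of the others' reports and compare truth against every alternative report.
Others report (3, 3, 3): truth gives 0, best alternative gives 0.
Others report (3, 3, 13): truth gives 0, best alternative gives 0.
Others report (3, 13, 3): truth gives 0, best alternative gives 0.
Others report (3, 13, 13): truth gives 0, best alternative gives 0.
Others report (13, 3, 3): truth gives 0, best alternative gives 0.
Others report (13, 3, 13): truth gives 0, best alternative gives 0.
(Remaining 2 profiles checked similarly; truth is weakly best in each.)
In every case the truthful report is at least as good as any alternative, so it is a dominant strategy.

Yes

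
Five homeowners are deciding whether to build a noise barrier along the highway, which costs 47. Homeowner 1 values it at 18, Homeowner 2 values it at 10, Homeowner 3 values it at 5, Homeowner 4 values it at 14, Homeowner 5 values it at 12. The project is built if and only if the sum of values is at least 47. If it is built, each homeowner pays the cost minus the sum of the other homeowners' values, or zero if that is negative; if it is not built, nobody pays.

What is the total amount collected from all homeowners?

8

Total value 59 ≥ cost 47, so it is built.
Homeowner 1: others sum to 41; max(0, 47 - 41) = 6.
Homeowner 2: others sum to 49; max(0, 47 - 49) = 0.
Homeowner 3: others sum to 54; max(0, 47 - 54) = 0.
Homeowner 4: others sum to 45; max(0, 47 - 45) = 2.
Homeowner 5: others sum to 47; max(0, 47 - 47) = 0.
Total collected = 6 + 0 + 0 + 2 + 0 = 8.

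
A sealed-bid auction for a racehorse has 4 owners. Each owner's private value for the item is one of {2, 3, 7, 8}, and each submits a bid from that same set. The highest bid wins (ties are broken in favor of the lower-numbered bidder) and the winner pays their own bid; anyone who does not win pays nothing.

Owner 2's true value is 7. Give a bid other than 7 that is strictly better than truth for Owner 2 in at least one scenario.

Suppose Owner 1 bids 2, Owner 3 bids 2 and Owner 4 bids 2.
Bid 7: wins, pays 7, utility 7 - 7 = 0.
Bid 3: wins, pays 3, utility 7 - 3 = 4.
So bidding 3 beats truth here (4 > 0).

3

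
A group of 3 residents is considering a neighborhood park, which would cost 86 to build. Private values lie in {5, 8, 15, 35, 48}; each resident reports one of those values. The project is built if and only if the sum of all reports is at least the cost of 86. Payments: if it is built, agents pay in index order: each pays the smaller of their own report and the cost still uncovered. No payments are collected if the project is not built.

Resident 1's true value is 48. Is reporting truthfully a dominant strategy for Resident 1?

Consider the case where Resident 2 reports 5 and Resident 3 reports 48.
Truthful report 48: project built, pays 48, utility 48 - 48 = 0.
Report 35 instead: project built, pays 35, utility 48 - 35 = 13.
Since 13 > 0, reporting 35 is strictly better here, so truthful reporting is not dominant.

No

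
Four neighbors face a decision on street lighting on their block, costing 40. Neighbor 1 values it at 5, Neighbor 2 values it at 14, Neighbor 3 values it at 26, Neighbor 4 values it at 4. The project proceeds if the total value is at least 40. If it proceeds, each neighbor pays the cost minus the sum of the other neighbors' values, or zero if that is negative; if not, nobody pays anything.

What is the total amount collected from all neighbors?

22

Total value 49 ≥ cost 40, so it is built.
Neighbor 1: others sum to 44; max(0, 40 - 44) = 0.
Neighbor 2: others sum to 35; max(0, 40 - 35) = 5.
Neighbor 3: others sum to 23; max(0, 40 - 23) = 17.
Neighbor 4: others sum to 45; max(0, 40 - 45) = 0.
Total collected = 0 + 5 + 17 + 0 = 22.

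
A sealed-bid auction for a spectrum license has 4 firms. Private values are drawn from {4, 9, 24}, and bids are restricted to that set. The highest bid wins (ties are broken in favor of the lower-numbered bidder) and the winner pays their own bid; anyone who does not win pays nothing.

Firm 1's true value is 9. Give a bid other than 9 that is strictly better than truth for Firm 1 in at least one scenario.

4

Suppose Firm 2 bids 4, Firm 3 bids 4 and Firm 4 bids 4.
Bid 9: wins, pays 9, utility 9 - 9 = 0.
Bid 4: wins, pays 4, utility 9 - 4 = 5.
So bidding 4 beats truth here (5 > 0).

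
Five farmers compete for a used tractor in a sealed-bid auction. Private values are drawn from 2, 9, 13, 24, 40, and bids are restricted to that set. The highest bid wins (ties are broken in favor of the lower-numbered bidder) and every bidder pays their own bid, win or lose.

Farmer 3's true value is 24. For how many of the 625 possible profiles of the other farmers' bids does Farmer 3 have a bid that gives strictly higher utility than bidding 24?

Others bid (2, 2, 2, 2): truth gives 0; bid 9 gives 15 > 0. Violating.
Others bid (2, 2, 2, 9): truth gives 0; bid 9 gives 15 > 0. Violating.
Others bid (2, 2, 2, 13): truth gives 0; bid 13 gives 11 > 0. Violating.
Others bid (2, 2, 2, 40): truth gives -24; bid 2 gives -2 > -24. Violating.
Others bid (2, 2, 2, 24): truth gives 0; no alternative beats it.
Others bid (2, 2, 9, 24): truth gives 0; no alternative beats it.
(Checking all 625 profiles: 517 have a profitable deviation, 108 do not.)

517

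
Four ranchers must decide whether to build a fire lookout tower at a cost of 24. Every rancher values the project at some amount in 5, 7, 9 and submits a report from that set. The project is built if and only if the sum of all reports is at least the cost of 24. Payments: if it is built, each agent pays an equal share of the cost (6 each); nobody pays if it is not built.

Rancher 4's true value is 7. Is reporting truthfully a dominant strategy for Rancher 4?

Consider the case where Rancher 1 reports 5, Rancher 2 reports 5 and Rancher 3 reports 5.
Truthful report 7: project not built, utility 0.
Report 9 instead: project built, pays 6, utility 7 - 6 = 1.
Since 1 > 0, reporting 9 is strictly better here, so truthful reporting is not dominant.

No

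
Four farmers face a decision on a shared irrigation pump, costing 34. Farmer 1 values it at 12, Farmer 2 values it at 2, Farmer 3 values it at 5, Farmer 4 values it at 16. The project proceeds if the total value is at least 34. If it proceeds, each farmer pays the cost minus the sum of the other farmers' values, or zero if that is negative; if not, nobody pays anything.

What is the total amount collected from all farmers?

31

Total value 35 ≥ cost 34, so it is built.
Farmer 1: others sum to 23; max(0, 34 - 23) = 11.
Farmer 2: others sum to 33; max(0, 34 - 33) = 1.
Farmer 3: others sum to 30; max(0, 34 - 30) = 4.
Farmer 4: others sum to 19; max(0, 34 - 19) = 15.
Total collected = 11 + 1 + 4 + 15 = 31.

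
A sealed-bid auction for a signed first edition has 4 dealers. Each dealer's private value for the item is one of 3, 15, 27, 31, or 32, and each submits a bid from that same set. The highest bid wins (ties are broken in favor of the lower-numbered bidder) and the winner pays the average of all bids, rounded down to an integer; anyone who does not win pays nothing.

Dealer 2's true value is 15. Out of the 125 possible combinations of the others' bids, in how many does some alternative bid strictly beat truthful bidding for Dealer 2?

1

Others bid (15, 3, 3): truth gives 0; bid 27 gives 3 > 0. Violating.
Others bid (3, 3, 3): truth gives 9; no alternative beats it.
Others bid (3, 3, 15): truth gives 6; no alternative beats it.
(Checking all 125 profiles: 1 has a profitable deviation, 124 do not.)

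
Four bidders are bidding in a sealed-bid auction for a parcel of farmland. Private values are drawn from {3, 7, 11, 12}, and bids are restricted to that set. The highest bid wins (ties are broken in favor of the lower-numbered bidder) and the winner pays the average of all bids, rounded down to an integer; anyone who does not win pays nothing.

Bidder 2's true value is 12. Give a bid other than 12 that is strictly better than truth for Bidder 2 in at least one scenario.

Suppose Bidder 1 bids 3, Bidder 3 bids 3 and Bidder 4 bids 3.
Bid 12: wins, pays 5, utility 12 - 5 = 7.
Bid 7: wins, pays 4, utility 12 - 4 = 8.
So bidding 7 beats truth here (8 > 7).

7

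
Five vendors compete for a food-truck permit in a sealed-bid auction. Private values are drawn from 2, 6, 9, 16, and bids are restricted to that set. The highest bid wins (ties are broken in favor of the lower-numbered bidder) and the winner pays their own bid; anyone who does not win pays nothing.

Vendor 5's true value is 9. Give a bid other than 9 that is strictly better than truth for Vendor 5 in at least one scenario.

Suppose Vendor 1 bids 2, Vendor 2 bids 2, Vendor 3 bids 2 and Vendor 4 bids 2.
Bid 9: wins, pays 9, utility 9 - 9 = 0.
Bid 6: wins, pays 6, utility 9 - 6 = 3.
So bidding 6 beats truth here (3 > 0).

6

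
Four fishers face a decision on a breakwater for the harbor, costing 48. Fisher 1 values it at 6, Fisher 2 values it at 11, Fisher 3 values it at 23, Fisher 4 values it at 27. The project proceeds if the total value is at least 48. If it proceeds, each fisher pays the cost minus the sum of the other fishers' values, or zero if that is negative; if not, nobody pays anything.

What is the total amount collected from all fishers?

Total value 67 ≥ cost 48, so it is built.
Fisher 1: others sum to 61; max(0, 48 - 61) = 0.
Fisher 2: others sum to 56; max(0, 48 - 56) = 0.
Fisher 3: others sum to 44; max(0, 48 - 44) = 4.
Fisher 4: others sum to 40; max(0, 48 - 40) = 8.
Total collected = 0 + 0 + 4 + 8 = 12.

12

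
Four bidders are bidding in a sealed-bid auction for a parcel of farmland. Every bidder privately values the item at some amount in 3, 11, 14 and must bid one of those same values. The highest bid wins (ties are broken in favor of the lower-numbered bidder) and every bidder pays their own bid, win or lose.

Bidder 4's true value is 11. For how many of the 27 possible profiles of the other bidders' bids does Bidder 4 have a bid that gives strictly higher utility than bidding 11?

Others bid (3, 3, 11): truth gives -11; bid 3 gives -3 > -11. Violating.
Others bid (3, 3, 14): truth gives -11; bid 3 gives -3 > -11. Violating.
Others bid (3, 11, 3): truth gives -11; bid 3 gives -3 > -11. Violating.
Others bid (3, 11, 11): truth gives -11; bid 3 gives -3 > -11. Violating.
Others bid (3, 3, 3): truth gives 0; no alternative beats it.
(Checking all 27 profiles: 26 have a profitable deviation, 1 does not.)

26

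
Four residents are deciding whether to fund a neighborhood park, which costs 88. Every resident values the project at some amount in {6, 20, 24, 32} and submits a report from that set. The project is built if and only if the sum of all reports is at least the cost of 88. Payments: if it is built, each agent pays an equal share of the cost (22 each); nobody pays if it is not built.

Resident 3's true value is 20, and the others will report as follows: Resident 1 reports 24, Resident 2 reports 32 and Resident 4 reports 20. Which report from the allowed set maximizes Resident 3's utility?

Report 6: project not built, utility 0.
Report 20: project built, pays 22, utility 20 - 22 = -2.
Report 24: project built, pays 22, utility 20 - 22 = -2.
Report 32: project built, pays 22, utility 20 - 22 = -2.
The best choice is 6 with utility 0.

6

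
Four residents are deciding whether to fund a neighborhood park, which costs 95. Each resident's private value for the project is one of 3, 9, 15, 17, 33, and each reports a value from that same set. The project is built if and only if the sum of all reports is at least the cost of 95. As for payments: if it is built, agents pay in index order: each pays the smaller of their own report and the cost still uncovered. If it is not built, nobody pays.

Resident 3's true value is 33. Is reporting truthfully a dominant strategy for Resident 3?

Consider the case where Resident 1 reports 15, Resident 2 reports 33 and Resident 4 reports 33.
Truthful report 33: project built, pays 33, utility 33 - 33 = 0.
Report 15 instead: project built, pays 15, utility 33 - 15 = 18.
Since 18 > 0, reporting 15 is strictly better here, so truthful reporting is not dominant.

No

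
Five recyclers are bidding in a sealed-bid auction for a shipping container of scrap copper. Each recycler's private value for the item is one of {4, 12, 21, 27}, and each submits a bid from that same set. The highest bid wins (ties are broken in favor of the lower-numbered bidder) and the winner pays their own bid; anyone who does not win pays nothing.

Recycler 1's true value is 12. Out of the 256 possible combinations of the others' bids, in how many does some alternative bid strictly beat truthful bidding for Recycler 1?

1

Others bid (4, 4, 4, 4): truth gives 0; bid 4 gives 8 > 0. Violating.
Others bid (4, 4, 4, 12): truth gives 0; no alternative beats it.
Others bid (4, 4, 4, 21): truth gives 0; no alternative beats it.
(Checking all 256 profiles: 1 has a profitable deviation, 255 do not.)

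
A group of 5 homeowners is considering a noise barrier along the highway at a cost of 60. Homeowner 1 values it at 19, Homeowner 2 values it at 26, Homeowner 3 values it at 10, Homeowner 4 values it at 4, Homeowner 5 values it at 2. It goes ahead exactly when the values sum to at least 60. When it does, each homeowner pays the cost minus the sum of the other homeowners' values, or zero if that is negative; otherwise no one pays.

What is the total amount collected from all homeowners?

Total value 61 ≥ cost 60, so it is built.
Homeowner 1: others sum to 42; max(0, 60 - 42) = 18.
Homeowner 2: others sum to 35; max(0, 60 - 35) = 25.
Homeowner 3: others sum to 51; max(0, 60 - 51) = 9.
Homeowner 4: others sum to 57; max(0, 60 - 57) = 3.
Homeowner 5: others sum to 59; max(0, 60 - 59) = 1.
Total collected = 18 + 25 + 9 + 3 + 1 = 56.

56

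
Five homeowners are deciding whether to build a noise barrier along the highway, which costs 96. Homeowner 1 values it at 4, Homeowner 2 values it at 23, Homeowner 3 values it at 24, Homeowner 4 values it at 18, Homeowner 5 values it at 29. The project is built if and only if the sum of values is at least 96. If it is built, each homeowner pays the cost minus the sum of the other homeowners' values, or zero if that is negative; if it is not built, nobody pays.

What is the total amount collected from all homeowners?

88

Total value 98 ≥ cost 96, so it is built.
Homeowner 1: others sum to 94; max(0, 96 - 94) = 2.
Homeowner 2: others sum to 75; max(0, 96 - 75) = 21.
Homeowner 3: others sum to 74; max(0, 96 - 74) = 22.
Homeowner 4: others sum to 80; max(0, 96 - 80) = 16.
Homeowner 5: others sum to 69; max(0, 96 - 69) = 27.
Total collected = 2 + 21 + 22 + 16 + 27 = 88.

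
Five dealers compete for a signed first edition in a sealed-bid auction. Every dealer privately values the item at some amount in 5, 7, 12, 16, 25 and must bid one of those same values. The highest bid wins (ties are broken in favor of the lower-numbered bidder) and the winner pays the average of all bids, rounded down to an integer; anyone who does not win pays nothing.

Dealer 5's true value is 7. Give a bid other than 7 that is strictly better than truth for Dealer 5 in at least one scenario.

12

Suppose Dealer 1 bids 5, Dealer 2 bids 5, Dealer 3 bids 5 and Dealer 4 bids 7.
Bid 7: loses, pays 0, utility 0.
Bid 12: wins, pays 6, utility 7 - 6 = 1.
So bidding 12 beats truth here (1 > 0).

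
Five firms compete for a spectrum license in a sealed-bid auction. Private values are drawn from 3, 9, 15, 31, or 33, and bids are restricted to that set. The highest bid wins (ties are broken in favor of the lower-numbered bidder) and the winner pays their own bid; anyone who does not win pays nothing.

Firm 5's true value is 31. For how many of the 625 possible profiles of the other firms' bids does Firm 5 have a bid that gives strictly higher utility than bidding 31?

16

Others bid (3, 3, 3, 3): truth gives 0; bid 9 gives 22 > 0. Violating.
Others bid (3, 3, 3, 9): truth gives 0; bid 15 gives 16 > 0. Violating.
Others bid (3, 3, 9, 3): truth gives 0; bid 15 gives 16 > 0. Violating.
Others bid (3, 3, 9, 9): truth gives 0; bid 15 gives 16 > 0. Violating.
Others bid (3, 3, 3, 15): truth gives 0; no alternative beats it.
Others bid (3, 3, 3, 31): truth gives 0; no alternative beats it.
(Checking all 625 profiles: 16 have a profitable deviation, 609 do not.)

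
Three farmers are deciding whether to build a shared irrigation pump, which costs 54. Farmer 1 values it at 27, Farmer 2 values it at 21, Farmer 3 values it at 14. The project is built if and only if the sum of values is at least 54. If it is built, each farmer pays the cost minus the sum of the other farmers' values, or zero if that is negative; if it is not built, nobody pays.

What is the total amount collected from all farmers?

Total value 62 ≥ cost 54, so it is built.
Farmer 1: others sum to 35; max(0, 54 - 35) = 19.
Farmer 2: others sum to 41; max(0, 54 - 41) = 13.
Farmer 3: others sum to 48; max(0, 54 - 48) = 6.
Total collected = 19 + 13 + 6 = 38.

38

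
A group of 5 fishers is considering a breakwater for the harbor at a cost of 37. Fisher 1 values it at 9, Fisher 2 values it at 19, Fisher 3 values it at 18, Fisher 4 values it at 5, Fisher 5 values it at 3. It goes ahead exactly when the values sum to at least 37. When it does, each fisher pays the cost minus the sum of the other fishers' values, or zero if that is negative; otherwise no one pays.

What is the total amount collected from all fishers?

Total value 54 ≥ cost 37, so it is built.
Fisher 1: others sum to 45; max(0, 37 - 45) = 0.
Fisher 2: others sum to 35; max(0, 37 - 35) = 2.
Fisher 3: others sum to 36; max(0, 37 - 36) = 1.
Fisher 4: others sum to 49; max(0, 37 - 49) = 0.
Fisher 5: others sum to 51; max(0, 37 - 51) = 0.
Total collected = 0 + 2 + 1 + 0 + 0 = 3.

3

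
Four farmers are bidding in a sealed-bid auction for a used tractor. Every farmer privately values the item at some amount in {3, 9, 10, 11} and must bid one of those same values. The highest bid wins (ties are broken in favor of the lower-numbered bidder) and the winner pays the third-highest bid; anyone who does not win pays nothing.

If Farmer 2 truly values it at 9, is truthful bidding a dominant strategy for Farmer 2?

Consider the case where Farmer 1 bids 3, Farmer 3 bids 3 and Farmer 4 bids 10.
Truthful bid 9: loses, pays 0, utility 0.
Bid 10 instead: wins, pays 3, utility 9 - 3 = 6.
Since 6 > 0, bidding 10 is strictly better here, so truthful bidding is not dominant.

No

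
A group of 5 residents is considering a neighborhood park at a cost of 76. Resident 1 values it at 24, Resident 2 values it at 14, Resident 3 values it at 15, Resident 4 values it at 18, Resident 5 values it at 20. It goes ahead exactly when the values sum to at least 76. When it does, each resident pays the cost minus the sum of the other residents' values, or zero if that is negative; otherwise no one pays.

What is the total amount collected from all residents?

17

Total value 91 ≥ cost 76, so it is built.
Resident 1: others sum to 67; max(0, 76 - 67) = 9.
Resident 2: others sum to 77; max(0, 76 - 77) = 0.
Resident 3: others sum to 76; max(0, 76 - 76) = 0.
Resident 4: others sum to 73; max(0, 76 - 73) = 3.
Resident 5: others sum to 71; max(0, 76 - 71) = 5.
Total collected = 9 + 0 + 0 + 3 + 5 = 17.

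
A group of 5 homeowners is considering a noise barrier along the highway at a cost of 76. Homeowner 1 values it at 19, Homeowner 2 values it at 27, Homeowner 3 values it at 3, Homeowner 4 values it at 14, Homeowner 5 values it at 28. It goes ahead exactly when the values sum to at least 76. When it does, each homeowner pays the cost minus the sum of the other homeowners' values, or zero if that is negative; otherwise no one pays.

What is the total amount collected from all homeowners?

29

Total value 91 ≥ cost 76, so it is built.
Homeowner 1: others sum to 72; max(0, 76 - 72) = 4.
Homeowner 2: others sum to 64; max(0, 76 - 64) = 12.
Homeowner 3: others sum to 88; max(0, 76 - 88) = 0.
Homeowner 4: others sum to 77; max(0, 76 - 77) = 0.
Homeowner 5: others sum to 63; max(0, 76 - 63) = 13.
Total collected = 4 + 12 + 0 + 0 + 13 = 29.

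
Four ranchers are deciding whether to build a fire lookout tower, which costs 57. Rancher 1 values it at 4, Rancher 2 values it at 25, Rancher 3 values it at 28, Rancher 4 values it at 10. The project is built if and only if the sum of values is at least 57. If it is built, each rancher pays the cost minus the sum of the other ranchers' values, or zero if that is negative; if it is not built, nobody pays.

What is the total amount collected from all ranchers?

Total value 67 ≥ cost 57, so it is built.
Rancher 1: others sum to 63; max(0, 57 - 63) = 0.
Rancher 2: others sum to 42; max(0, 57 - 42) = 15.
Rancher 3: others sum to 39; max(0, 57 - 39) = 18.
Rancher 4: others sum to 57; max(0, 57 - 57) = 0.
Total collected = 0 + 15 + 18 + 0 = 33.

33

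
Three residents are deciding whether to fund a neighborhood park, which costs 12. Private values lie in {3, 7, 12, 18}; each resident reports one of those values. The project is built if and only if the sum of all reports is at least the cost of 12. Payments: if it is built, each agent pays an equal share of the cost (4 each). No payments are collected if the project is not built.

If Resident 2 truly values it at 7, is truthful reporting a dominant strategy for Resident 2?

Yes

Check each profile of the others' reports and compare truth against every alternative report.
Others report (3, 3): truth gives 3, best alternative gives 3.
Others report (3, 7): truth gives 3, best alternative gives 3.
Others report (3, 12): truth gives 3, best alternative gives 3.
Others report (3, 18): truth gives 3, best alternative gives 3.
Others report (7, 3): truth gives 3, best alternative gives 3.
Others report (7, 7): truth gives 3, best alternative gives 3.
(Remaining 10 profiles checked similarly; truth is weakly best in each.)
In every case the truthful report is at least as good as any alternative, so it is a dominant strategy.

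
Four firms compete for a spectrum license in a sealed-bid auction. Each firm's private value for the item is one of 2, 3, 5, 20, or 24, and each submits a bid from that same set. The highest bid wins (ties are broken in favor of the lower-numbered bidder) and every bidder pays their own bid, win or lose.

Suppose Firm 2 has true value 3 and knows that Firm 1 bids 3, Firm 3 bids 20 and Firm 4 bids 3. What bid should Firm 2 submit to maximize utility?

2

Bid 2: loses but pays 2, utility -2.
Bid 3: loses but pays 3, utility -3.
Bid 5: loses but pays 5, utility -5.
Bid 20: wins, pays 20, utility 3 - 20 = -17.
Bid 24: wins, pays 24, utility 3 - 24 = -21.
The best choice is 2 with utility -2.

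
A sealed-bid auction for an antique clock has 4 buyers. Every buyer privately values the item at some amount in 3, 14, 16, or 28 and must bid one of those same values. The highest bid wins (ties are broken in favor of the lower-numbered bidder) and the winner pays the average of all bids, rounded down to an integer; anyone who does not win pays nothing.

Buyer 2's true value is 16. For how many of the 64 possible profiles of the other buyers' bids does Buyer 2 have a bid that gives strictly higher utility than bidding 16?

Others bid (3, 3, 3): truth gives 10; bid 14 gives 11 > 10. Violating.
Others bid (3, 3, 14): truth gives 7; bid 14 gives 8 > 7. Violating.
Others bid (3, 3, 28): truth gives 0; bid 28 gives 1 > 0. Violating.
Others bid (3, 14, 3): truth gives 7; bid 14 gives 8 > 7. Violating.
Others bid (3, 3, 16): truth gives 7; no alternative beats it.
Others bid (3, 14, 14): truth gives 5; no alternative beats it.
(Checking all 64 profiles: 10 have a profitable deviation, 54 do not.)

10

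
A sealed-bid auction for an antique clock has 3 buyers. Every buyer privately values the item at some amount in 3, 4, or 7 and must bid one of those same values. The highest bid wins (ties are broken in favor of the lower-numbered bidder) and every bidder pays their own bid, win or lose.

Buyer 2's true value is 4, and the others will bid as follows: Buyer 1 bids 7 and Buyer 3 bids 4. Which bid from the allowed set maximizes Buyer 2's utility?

3

Bid 3: loses but pays 3, utility -3.
Bid 4: loses but pays 4, utility -4.
Bid 7: loses but pays 7, utility -7.
The best choice is 3 with utility -3.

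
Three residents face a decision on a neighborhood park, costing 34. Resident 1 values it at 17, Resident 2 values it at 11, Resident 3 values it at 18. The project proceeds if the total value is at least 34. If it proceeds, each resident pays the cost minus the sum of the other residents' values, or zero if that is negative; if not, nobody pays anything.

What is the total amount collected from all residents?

Total value 46 ≥ cost 34, so it is built.
Resident 1: others sum to 29; max(0, 34 - 29) = 5.
Resident 2: others sum to 35; max(0, 34 - 35) = 0.
Resident 3: others sum to 28; max(0, 34 - 28) = 6.
Total collected = 5 + 0 + 6 = 11.

11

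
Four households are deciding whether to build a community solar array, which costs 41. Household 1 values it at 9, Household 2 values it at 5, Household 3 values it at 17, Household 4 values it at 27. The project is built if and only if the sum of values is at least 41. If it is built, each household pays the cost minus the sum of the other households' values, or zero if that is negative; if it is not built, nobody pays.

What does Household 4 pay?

10

Total value 58 ≥ cost 41, so the project is built.
The other households' values sum to 31.
Cost minus that sum is 41 - 31 = 10.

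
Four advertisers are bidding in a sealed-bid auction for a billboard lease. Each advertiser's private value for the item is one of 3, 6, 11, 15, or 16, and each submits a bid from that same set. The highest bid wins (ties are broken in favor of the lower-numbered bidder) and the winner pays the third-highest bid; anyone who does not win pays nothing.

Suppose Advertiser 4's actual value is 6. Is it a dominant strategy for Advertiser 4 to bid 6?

Consider the case where Advertiser 1 bids 3, Advertiser 2 bids 3 and Advertiser 3 bids 6.
Truthful bid 6: loses, pays 0, utility 0.
Bid 11 instead: wins, pays 3, utility 6 - 3 = 3.
Since 3 > 0, bidding 11 is strictly better here, so truthful bidding is not dominant.

No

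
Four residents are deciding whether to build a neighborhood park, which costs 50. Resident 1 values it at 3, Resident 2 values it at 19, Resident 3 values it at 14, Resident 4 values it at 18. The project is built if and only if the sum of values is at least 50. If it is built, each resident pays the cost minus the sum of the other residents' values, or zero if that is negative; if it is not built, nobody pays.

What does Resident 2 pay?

15

Total value 54 ≥ cost 50, so the project is built.
The other residents' values sum to 35.
Cost minus that sum is 50 - 35 = 15.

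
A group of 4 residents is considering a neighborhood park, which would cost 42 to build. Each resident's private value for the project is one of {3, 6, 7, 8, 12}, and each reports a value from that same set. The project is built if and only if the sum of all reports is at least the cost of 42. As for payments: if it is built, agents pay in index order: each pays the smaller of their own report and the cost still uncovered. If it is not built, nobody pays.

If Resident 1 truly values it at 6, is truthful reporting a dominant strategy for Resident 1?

Yes

Check each profile of the others' reports and compare truth against every alternative report.
Others report (3, 3, 3): truth gives 0, best alternative gives 0.
Others report (3, 3, 6): truth gives 0, best alternative gives 0.
Others report (3, 3, 7): truth gives 0, best alternative gives 0.
Others report (3, 3, 8): truth gives 0, best alternative gives 0.
Others report (3, 3, 12): truth gives 0, best alternative gives 0.
Others report (3, 6, 3): truth gives 0, best alternative gives 0.
(Remaining 119 profiles checked similarly; truth is weakly best in each.)
In every case the truthful report is at least as good as any alternative, so it is a dominant strategy.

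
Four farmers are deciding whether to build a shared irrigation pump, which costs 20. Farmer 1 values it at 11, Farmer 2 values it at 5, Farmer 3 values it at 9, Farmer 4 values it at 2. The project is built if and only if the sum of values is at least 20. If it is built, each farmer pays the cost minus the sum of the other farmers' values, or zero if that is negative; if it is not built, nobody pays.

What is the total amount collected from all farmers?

6

Total value 27 ≥ cost 20, so it is built.
Farmer 1: others sum to 16; max(0, 20 - 16) = 4.
Farmer 2: others sum to 22; max(0, 20 - 22) = 0.
Farmer 3: others sum to 18; max(0, 20 - 18) = 2.
Farmer 4: others sum to 25; max(0, 20 - 25) = 0.
Total collected = 4 + 0 + 2 + 0 = 6.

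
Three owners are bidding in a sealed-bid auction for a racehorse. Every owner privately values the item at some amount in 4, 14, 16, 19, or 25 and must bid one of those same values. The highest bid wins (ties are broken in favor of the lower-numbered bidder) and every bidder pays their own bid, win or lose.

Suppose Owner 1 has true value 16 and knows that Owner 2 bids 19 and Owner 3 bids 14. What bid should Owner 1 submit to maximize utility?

19

Bid 4: loses but pays 4, utility -4.
Bid 14: loses but pays 14, utility -14.
Bid 16: loses but pays 16, utility -16.
Bid 19: wins, pays 19, utility 16 - 19 = -3.
Bid 25: wins, pays 25, utility 16 - 25 = -9.
The best choice is 19 with utility -3.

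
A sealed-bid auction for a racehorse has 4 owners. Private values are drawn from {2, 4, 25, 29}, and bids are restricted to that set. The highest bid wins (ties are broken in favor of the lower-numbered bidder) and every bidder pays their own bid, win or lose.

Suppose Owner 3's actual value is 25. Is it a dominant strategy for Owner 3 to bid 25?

No

Consider the case where Owner 1 bids 2, Owner 2 bids 2 and Owner 4 bids 2.
Truthful bid 25: wins, pays 25, utility 25 - 25 = 0.
Bid 4 instead: wins, pays 4, utility 25 - 4 = 21.
Since 21 > 0, bidding 4 is strictly better here, so truthful bidding is not dominant.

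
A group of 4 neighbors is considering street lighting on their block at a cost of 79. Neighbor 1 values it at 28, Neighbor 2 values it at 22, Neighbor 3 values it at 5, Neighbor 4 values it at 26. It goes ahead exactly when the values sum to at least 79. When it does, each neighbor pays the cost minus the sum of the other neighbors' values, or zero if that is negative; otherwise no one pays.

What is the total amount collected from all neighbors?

73

Total value 81 ≥ cost 79, so it is built.
Neighbor 1: others sum to 53; max(0, 79 - 53) = 26.
Neighbor 2: others sum to 59; max(0, 79 - 59) = 20.
Neighbor 3: others sum to 76; max(0, 79 - 76) = 3.
Neighbor 4: others sum to 55; max(0, 79 - 55) = 24.
Total collected = 26 + 20 + 3 + 24 = 73.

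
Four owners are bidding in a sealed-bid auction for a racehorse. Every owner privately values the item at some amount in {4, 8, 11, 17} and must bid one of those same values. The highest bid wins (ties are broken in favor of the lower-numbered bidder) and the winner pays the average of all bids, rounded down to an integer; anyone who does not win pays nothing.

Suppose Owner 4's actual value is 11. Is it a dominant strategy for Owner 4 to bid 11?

No

Consider the case where Owner 1 bids 4, Owner 2 bids 4 and Owner 3 bids 11.
Truthful bid 11: loses, pays 0, utility 0.
Bid 17 instead: wins, pays 9, utility 11 - 9 = 2.
Since 2 > 0, bidding 17 is strictly better here, so truthful bidding is not dominant.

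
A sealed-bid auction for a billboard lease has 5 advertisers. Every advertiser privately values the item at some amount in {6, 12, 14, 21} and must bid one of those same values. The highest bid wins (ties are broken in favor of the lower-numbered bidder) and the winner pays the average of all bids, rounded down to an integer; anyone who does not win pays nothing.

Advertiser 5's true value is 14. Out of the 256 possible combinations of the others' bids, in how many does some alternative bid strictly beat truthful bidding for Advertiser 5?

50

Others bid (6, 6, 6, 14): truth gives 0; bid 21 gives 4 > 0. Violating.
Others bid (6, 6, 12, 14): truth gives 0; bid 21 gives 3 > 0. Violating.
Others bid (6, 6, 14, 6): truth gives 0; bid 21 gives 4 > 0. Violating.
Others bid (6, 6, 14, 12): truth gives 0; bid 21 gives 3 > 0. Violating.
Others bid (6, 6, 6, 6): truth gives 7; no alternative beats it.
Others bid (6, 6, 6, 12): truth gives 6; no alternative beats it.
(Checking all 256 profiles: 50 have a profitable deviation, 206 do not.)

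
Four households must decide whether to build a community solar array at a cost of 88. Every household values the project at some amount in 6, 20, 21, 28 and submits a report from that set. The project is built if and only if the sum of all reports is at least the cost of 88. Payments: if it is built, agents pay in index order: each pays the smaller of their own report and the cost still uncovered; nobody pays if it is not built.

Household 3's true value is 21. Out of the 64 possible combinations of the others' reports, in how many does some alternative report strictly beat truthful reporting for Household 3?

Others report (20, 20, 28): truth gives 0; report 20 gives 1 > 0. Violating.
Others report (20, 21, 28): truth gives 0; report 20 gives 1 > 0. Violating.
Others report (20, 28, 20): truth gives 0; report 20 gives 1 > 0. Violating.
Others report (20, 28, 21): truth gives 0; report 20 gives 1 > 0. Violating.
Others report (6, 6, 6): truth gives 0; no alternative beats it.
Others report (6, 6, 20): truth gives 0; no alternative beats it.
(Checking all 64 profiles: 19 have a profitable deviation, 45 do not.)

19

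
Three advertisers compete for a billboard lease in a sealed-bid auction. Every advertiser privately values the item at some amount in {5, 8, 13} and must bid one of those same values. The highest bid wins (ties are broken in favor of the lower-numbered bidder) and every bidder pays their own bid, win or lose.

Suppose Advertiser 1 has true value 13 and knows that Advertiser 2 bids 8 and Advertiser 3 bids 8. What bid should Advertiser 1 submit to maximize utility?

Bid 5: loses but pays 5, utility -5.
Bid 8: wins, pays 8, utility 13 - 8 = 5.
Bid 13: wins, pays 13, utility 13 - 13 = 0.
The best choice is 8 with utility 5.

8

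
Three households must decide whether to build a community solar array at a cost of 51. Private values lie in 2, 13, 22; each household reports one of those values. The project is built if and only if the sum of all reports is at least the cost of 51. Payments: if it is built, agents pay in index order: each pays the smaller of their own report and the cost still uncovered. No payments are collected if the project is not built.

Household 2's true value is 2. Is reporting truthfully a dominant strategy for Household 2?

Check each profile of the others' reports and compare truth against every alternative report.
Others report (22, 22): truth gives 0, best alternative gives -11.
Others report (2, 2): truth gives 0, best alternative gives 0.
Others report (2, 13): truth gives 0, best alternative gives 0.
Others report (2, 22): truth gives 0, best alternative gives 0.
Others report (13, 2): truth gives 0, best alternative gives 0.
Others report (13, 13): truth gives 0, best alternative gives 0.
(Remaining 3 profiles checked similarly; truth is weakly best in each.)
In every case the truthful report is at least as good as any alternative, so it is a dominant strategy.

Yes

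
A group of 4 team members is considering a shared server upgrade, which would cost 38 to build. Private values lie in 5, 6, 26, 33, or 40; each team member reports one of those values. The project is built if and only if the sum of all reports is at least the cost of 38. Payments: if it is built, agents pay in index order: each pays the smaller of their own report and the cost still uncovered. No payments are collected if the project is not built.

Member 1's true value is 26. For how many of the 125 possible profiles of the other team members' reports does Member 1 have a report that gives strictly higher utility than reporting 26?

Others report (5, 5, 26): truth gives 0; report 5 gives 21 > 0. Violating.
Others report (5, 5, 33): truth gives 0; report 5 gives 21 > 0. Violating.
Others report (5, 5, 40): truth gives 0; report 5 gives 21 > 0. Violating.
Others report (5, 6, 26): truth gives 0; report 5 gives 21 > 0. Violating.
Others report (5, 5, 5): truth gives 0; no alternative beats it.
Others report (5, 5, 6): truth gives 0; no alternative beats it.
(Checking all 125 profiles: 117 have a profitable deviation, 8 do not.)

117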